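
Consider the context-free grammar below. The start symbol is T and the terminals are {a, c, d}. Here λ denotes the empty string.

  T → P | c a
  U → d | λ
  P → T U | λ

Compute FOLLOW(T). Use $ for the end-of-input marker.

FIRST(U) = {λ, d}
FIRST(T) = {λ, c, d}  (via P)
FIRST(P) = {λ, c, d}  (via T U)
FOLLOW(T) includes $ since T is the start symbol.
FOLLOW(T): in P→T U, T is followed by U with FIRST {λ, d}; in P→T U, the suffix after T is nullable, so FOLLOW(T) ⊇ FOLLOW(P) = {$, d}. Thus FOLLOW(T) = {$, d}.
FOLLOW(P): in T→P, the suffix after P is empty, so FOLLOW(P) ⊇ FOLLOW(T) = {$, d}. Thus FOLLOW(P) = {$, d}.
FOLLOW(U): in P→T U, the suffix after U is empty, so FOLLOW(U) ⊇ FOLLOW(P) = {$, d}. Thus FOLLOW(U) = {$, d}.

{$, d}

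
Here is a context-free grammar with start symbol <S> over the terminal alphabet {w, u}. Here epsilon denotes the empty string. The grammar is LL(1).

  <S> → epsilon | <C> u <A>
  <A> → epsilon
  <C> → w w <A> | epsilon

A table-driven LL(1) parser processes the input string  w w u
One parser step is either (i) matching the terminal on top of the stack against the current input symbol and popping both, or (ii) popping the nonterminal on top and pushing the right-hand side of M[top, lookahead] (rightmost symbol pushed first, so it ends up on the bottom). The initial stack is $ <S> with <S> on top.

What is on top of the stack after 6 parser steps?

     Stack            Input    Action
  1  $ <S>            w w u $  expand <S> → <C> u <A>
  2  $ <A> u <C>      w w u $  expand <C> → w w <A>
  3  $ <A> u <A> w w  w w u $  match w
  4  $ <A> u <A> w    w u $    match w
  5  $ <A> u <A>      u $      expand <A> → epsilon
  6  $ <A> u          u $      match u
Stack after step 6: $ <A> (top = <A>).

<A>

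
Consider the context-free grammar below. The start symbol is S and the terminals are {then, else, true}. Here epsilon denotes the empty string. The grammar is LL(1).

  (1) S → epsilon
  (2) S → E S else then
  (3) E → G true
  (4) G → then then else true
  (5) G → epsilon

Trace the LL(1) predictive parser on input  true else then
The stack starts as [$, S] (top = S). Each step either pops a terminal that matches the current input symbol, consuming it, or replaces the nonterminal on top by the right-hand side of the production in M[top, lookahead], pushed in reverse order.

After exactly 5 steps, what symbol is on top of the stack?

step 1: stack=$ S  input=true else then $  — expand S → E S else then
step 2: stack=$ then else S E  input=true else then $  — expand E → G true
step 3: stack=$ then else S true G  input=true else then $  — expand G → epsilon
step 4: stack=$ then else S true  input=true else then $  — match true
step 5: stack=$ then else S  input=else then $  — expand S → epsilon
Stack after step 5: $ then else (top = else).

else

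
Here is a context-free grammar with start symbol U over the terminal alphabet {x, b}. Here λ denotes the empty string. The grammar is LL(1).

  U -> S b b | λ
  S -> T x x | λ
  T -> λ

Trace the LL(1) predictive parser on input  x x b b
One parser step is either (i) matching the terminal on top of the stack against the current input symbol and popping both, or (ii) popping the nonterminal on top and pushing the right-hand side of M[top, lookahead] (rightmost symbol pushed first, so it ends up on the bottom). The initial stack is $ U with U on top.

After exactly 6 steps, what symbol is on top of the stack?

     Stack        Input      Action
  1  $ U          x x b b $  expand U -> S b b
  2  $ b b S      x x b b $  expand S -> T x x
  3  $ b b x x T  x x b b $  expand T -> λ
  4  $ b b x x    x x b b $  match x
  5  $ b b x      x b b $    match x
  6  $ b b        b b $      match b
Stack after step 6: $ b (top = b).

b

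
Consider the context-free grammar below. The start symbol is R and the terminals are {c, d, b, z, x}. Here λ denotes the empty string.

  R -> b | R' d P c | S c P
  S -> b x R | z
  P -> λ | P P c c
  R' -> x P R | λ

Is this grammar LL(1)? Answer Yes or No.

FIRST(R) = {b, d, x, z}
FIRST(S) = {b, z}
FIRST(P) = {λ, c}
FIRST(R') = {λ, x}
FOLLOW(R) = {$, c, d}
FOLLOW(S) = {c}
FOLLOW(P) = {$, b, c, d, x, z}
FOLLOW(R') = {d}
Cell M[P, c] receives both P -> λ and P -> P P c c — the grammar is not LL(1).

No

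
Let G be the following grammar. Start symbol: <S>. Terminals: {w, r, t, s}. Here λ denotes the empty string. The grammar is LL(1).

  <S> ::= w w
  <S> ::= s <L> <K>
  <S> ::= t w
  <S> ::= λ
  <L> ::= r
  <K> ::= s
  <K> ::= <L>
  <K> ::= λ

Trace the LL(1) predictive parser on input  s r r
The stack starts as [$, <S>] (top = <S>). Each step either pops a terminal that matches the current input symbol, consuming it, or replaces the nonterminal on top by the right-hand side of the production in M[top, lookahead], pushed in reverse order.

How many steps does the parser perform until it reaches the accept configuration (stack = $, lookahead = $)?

7

step 1: stack=$ <S>  input=s r r $  — expand <S> ::= s <L> <K>
step 2: stack=$ <K> <L> s  input=s r r $  — match s
step 3: stack=$ <K> <L>  input=r r $  — expand <L> ::= r
step 4: stack=$ <K> r  input=r r $  — match r
step 5: stack=$ <K>  input=r $  — expand <K> ::= <L>
step 6: stack=$ <L>  input=r $  — expand <L> ::= r
step 7: stack=$ r  input=r $  — match r
Accept reached after 7 steps.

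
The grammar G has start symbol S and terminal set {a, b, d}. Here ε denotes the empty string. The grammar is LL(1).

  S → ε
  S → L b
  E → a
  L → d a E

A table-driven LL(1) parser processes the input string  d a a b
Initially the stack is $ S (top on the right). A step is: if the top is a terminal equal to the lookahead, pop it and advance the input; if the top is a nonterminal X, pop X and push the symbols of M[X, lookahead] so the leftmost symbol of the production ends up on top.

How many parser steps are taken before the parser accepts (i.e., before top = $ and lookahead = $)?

7

step 1: stack=$ S  input=d a a b $  — expand S → L b
step 2: stack=$ b L  input=d a a b $  — expand L → d a E
step 3: stack=$ b E a d  input=d a a b $  — match d
step 4: stack=$ b E a  input=a a b $  — match a
step 5: stack=$ b E  input=a b $  — expand E → a
step 6: stack=$ b a  input=a b $  — match a
step 7: stack=$ b  input=b $  — match b
Accept reached after 7 steps.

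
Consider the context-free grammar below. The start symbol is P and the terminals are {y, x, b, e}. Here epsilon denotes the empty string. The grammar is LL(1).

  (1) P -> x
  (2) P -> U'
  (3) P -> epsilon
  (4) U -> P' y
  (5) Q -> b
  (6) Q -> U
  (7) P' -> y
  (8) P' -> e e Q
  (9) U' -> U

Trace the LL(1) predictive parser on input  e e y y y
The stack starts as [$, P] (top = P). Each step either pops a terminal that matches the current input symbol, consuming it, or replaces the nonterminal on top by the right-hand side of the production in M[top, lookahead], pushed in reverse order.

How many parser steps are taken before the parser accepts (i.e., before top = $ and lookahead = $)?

step 1: stack=$ P  input=e e y y y $  — expand P -> U'
step 2: stack=$ U'  input=e e y y y $  — expand U' -> U
step 3: stack=$ U  input=e e y y y $  — expand U -> P' y
step 4: stack=$ y P'  input=e e y y y $  — expand P' -> e e Q
step 5: stack=$ y Q e e  input=e e y y y $  — match e
step 6: stack=$ y Q e  input=e y y y $  — match e
step 7: stack=$ y Q  input=y y y $  — expand Q -> U
step 8: stack=$ y U  input=y y y $  — expand U -> P' y
step 9: stack=$ y y P'  input=y y y $  — expand P' -> y
step 10: stack=$ y y y  input=y y y $  — match y
step 11: stack=$ y y  input=y y $  — match y
step 12: stack=$ y  input=y $  — match y
Accept reached after 12 steps.

12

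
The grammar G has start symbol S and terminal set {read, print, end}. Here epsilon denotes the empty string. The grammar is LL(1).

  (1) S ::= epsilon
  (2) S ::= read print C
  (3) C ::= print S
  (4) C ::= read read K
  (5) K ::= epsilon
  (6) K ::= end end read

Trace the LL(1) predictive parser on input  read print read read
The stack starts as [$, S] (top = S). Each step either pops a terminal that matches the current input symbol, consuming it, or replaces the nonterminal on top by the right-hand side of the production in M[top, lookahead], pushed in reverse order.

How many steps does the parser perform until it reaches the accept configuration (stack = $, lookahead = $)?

step 1: stack=$ S  input=read print read read $  — expand S ::= read print C
step 2: stack=$ C print read  input=read print read read $  — match read
step 3: stack=$ C print  input=print read read $  — match print
step 4: stack=$ C  input=read read $  — expand C ::= read read K
step 5: stack=$ K read read  input=read read $  — match read
step 6: stack=$ K read  input=read $  — match read
step 7: stack=$ K  input=$  — expand K ::= epsilon
Accept reached after 7 steps.

7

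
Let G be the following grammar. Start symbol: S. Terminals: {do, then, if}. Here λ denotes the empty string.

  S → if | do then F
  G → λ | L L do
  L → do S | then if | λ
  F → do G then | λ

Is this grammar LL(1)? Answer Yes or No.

FIRST(S) = {do, if}
FIRST(G) = {λ, do, then}
FIRST(L) = {λ, do, then}
FIRST(F) = {λ, do}
FOLLOW(S) = {$, do, then}
FOLLOW(G) = {then}
FOLLOW(L) = {do, then}
FOLLOW(F) = {$, do, then}
Cell M[F, do] receives both F → do G then and F → λ — the grammar is not LL(1).

No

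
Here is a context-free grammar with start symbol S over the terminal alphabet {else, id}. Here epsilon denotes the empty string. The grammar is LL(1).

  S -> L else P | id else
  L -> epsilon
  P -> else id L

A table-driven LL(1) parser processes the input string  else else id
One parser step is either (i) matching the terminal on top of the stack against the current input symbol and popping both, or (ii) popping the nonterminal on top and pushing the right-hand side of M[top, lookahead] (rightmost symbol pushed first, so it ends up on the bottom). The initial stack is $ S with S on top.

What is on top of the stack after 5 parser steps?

id

     Stack        Input           Action
  1  $ S          else else id $  expand S -> L else P
  2  $ P else L   else else id $  expand L -> epsilon
  3  $ P else     else else id $  match else
  4  $ P          else id $       expand P -> else id L
  5  $ L id else  else id $       match else
Stack after step 5: $ L id (top = id).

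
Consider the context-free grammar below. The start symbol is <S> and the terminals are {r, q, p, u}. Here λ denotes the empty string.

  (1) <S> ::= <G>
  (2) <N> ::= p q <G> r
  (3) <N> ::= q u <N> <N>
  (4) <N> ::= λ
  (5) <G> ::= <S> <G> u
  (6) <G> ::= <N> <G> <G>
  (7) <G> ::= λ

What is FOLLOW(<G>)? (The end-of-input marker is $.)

FIRST(<N>) = {λ, p, q}
FIRST(<S>) = {λ, p, q, u}  (via <G>)
FIRST(<G>) = {λ, p, q, u}  (via <S> <G> u, <N> <G> <G>)
FOLLOW(<S>) includes $ since <S> is the start symbol.
FOLLOW(<S>): in <G>::=<S> <G> u, <S> is followed by <G> u with FIRST {p, q, u}. Thus FOLLOW(<S>) = {$, p, q, u}.
FOLLOW(<G>): in <S>::=<G>, the suffix after <G> is empty, so FOLLOW(<G>) ⊇ FOLLOW(<S>) = {$, p, q, u}; in <N>::=p q <G> r, <G> is followed by r with FIRST {r}; in <G>::=<S> <G> u, <G> is followed by u with FIRST {u}; in <G>::=<N> <G> <G> (occurrence 1), <G> is followed by <G> with FIRST {λ, p, q, u}; in <G>::=<N> <G> <G> (occurrence 1), the suffix after <G> is nullable (adds nothing new); in <G>::=<N> <G> <G> (occurrence 2), the suffix after <G> is empty (adds nothing new). Thus FOLLOW(<G>) = {$, p, q, r, u}.
FOLLOW(<N>): in <N>::=q u <N> <N> (occurrence 1), <N> is followed by <N> with FIRST {λ, p, q}; in <N>::=q u <N> <N> (occurrence 1), the suffix after <N> is nullable (adds nothing new); in <N>::=q u <N> <N> (occurrence 2), the suffix after <N> is empty (adds nothing new); in <G>::=<N> <G> <G>, <N> is followed by <G> <G> with FIRST {λ, p, q, u}; in <G>::=<N> <G> <G>, the suffix after <N> is nullable, so FOLLOW(<N>) ⊇ FOLLOW(<G>) = {$, p, q, r, u}. Thus FOLLOW(<N>) = {$, p, q, r, u}.

{$, p, q, r, u}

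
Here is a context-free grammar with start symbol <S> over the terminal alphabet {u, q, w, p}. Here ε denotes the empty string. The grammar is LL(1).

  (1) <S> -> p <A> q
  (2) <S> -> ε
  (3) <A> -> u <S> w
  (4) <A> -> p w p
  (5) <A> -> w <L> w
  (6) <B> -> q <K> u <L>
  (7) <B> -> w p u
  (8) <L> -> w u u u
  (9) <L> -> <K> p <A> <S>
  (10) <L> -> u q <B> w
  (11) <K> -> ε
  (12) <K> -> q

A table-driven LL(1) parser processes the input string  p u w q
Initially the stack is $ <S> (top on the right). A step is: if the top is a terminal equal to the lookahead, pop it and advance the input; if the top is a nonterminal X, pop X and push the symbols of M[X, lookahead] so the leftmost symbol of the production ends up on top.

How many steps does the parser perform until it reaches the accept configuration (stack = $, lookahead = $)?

7

     Stack        Input      Action
  1  $ <S>        p u w q $  expand <S> -> p <A> q
  2  $ q <A> p    p u w q $  match p
  3  $ q <A>      u w q $    expand <A> -> u <S> w
  4  $ q w <S> u  u w q $    match u
  5  $ q w <S>    w q $      expand <S> -> ε
  6  $ q w        w q $      match w
  7  $ q          q $        match q
Accept reached after 7 steps.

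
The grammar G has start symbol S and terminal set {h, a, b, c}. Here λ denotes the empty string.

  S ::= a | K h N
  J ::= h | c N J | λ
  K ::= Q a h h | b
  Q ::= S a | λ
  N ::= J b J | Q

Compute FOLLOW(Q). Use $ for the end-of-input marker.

{$, a, b, c, h}

FIRST(J): from J::=h we get {h}; from J::=c N J we get {c}; from J::=λ we get {λ}. So FIRST(J) = {λ, c, h}.
FIRST(S): from S::=a we get {a}; from S::=K h N we get {a, b}. So FIRST(S) = {a, b}.
FIRST(Q): from Q::=S a we get {a, b}; from Q::=λ we get {λ}. So FIRST(Q) = {λ, a, b}.
FIRST(K): from K::=Q a h h we get {a, b}; from K::=b we get {b}. So FIRST(K) = {a, b}.
FIRST(N): from N::=J b J we get {b, c, h}; from N::=Q we get {λ, a, b}. So FIRST(N) = {λ, a, b, c, h}.
FOLLOW(S) includes $ since S is the start symbol.
FOLLOW(S): in Q::=S a, S is followed by a with FIRST {a}. Thus FOLLOW(S) = {$, a}.
FOLLOW(K): in S::=K h N, K is followed by h N with FIRST {h}. Thus FOLLOW(K) = {h}.
FOLLOW(J): in J::=c N J, the suffix after J is empty (adds nothing new); in N::=J b J (occurrence 1), J is followed by b J with FIRST {b}; in N::=J b J (occurrence 2), the suffix after J is empty, so FOLLOW(J) ⊇ FOLLOW(N) = {$, a, b, c, h}. Thus FOLLOW(J) = {$, a, b, c, h}.
FOLLOW(N): in S::=K h N, the suffix after N is empty, so FOLLOW(N) ⊇ FOLLOW(S) = {$, a}; in J::=c N J, N is followed by J with FIRST {λ, c, h}; in J::=c N J, the suffix after N is nullable, so FOLLOW(N) ⊇ FOLLOW(J) = {$, a, b, c, h}. Thus FOLLOW(N) = {$, a, b, c, h}.
FOLLOW(Q): in K::=Q a h h, Q is followed by a h h with FIRST {a}; in N::=Q, the suffix after Q is empty, so FOLLOW(Q) ⊇ FOLLOW(N) = {$, a, b, c, h}. Thus FOLLOW(Q) = {$, a, b, c, h}.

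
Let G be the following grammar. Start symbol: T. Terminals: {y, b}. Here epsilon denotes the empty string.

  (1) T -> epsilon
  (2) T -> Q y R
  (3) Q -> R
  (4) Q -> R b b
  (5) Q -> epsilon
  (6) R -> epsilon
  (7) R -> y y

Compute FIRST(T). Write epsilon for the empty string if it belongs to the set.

{epsilon, b, y}

FIRST(R): from R->epsilon we get {epsilon}; from R->y y we get {y}. So FIRST(R) = {epsilon, y}.
FIRST(Q): from Q->R we get {epsilon, y}; from Q->R b b we get {b, y}; from Q->epsilon we get {epsilon}. So FIRST(Q) = {epsilon, b, y}.
FIRST(T): from T->epsilon we get {epsilon}; from T->Q y R we get {b, y}. So FIRST(T) = {epsilon, b, y}.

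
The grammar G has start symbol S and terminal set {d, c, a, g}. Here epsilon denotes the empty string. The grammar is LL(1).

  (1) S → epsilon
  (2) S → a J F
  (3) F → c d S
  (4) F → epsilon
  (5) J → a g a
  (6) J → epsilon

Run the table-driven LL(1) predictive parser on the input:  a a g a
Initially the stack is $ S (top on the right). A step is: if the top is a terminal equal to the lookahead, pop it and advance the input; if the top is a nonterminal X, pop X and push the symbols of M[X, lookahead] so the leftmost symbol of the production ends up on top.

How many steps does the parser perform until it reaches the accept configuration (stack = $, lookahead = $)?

7

     Stack      Input      Action
  1  $ S        a a g a $  expand S → a J F
  2  $ F J a    a a g a $  match a
  3  $ F J      a g a $    expand J → a g a
  4  $ F a g a  a g a $    match a
  5  $ F a g    g a $      match g
  6  $ F a      a $        match a
  7  $ F        $          expand F → epsilon
Accept reached after 7 steps.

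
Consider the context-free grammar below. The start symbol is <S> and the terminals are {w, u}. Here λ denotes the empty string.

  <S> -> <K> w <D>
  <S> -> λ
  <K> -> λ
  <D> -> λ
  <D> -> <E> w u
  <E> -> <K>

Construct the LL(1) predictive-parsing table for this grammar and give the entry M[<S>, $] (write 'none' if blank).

<S> -> λ

FIRST(<K>): from <K>->λ we get {λ}. So FIRST(<K>) = {λ}.
FIRST(<S>): from <S>-><K> w <D> we get {w}; from <S>->λ we get {λ}. So FIRST(<S>) = {λ, w}.
FIRST(<E>): from <E>-><K> we get {λ}. So FIRST(<E>) = {λ}.
FIRST(<D>): from <D>->λ we get {λ}; from <D>-><E> w u we get {w}. So FIRST(<D>) = {λ, w}.
FOLLOW(<S>) includes $ since <S> is the start symbol.
FOLLOW(<S>): <S> appears on no right-hand side. Thus FOLLOW(<S>) = {$}.
For <S> -> <K> w <D>: FIRST(<K> w <D>) = {w}, so it goes in M[<S>, t] for t ∈ {w}.
For <S> -> λ: FIRST(λ) = {λ}, so it goes in M[<S>, t] for t ∈ {}; since λ ∈ FIRST, also for every t ∈ FOLLOW(<S>) = {$}.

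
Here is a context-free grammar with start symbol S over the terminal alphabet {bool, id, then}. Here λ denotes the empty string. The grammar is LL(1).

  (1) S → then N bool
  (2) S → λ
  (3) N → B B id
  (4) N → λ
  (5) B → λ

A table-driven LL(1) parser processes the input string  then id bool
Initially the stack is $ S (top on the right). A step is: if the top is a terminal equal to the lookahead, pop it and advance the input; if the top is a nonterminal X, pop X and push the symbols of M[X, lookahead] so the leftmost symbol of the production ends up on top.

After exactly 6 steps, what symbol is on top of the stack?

     Stack          Input           Action
  1  $ S            then id bool $  expand S → then N bool
  2  $ bool N then  then id bool $  match then
  3  $ bool N       id bool $       expand N → B B id
  4  $ bool id B B  id bool $       expand B → λ
  5  $ bool id B    id bool $       expand B → λ
  6  $ bool id      id bool $       match id
Stack after step 6: $ bool (top = bool).

bool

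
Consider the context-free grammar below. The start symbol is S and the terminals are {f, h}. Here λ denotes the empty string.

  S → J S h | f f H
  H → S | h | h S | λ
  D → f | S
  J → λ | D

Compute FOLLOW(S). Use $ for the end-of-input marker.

FIRST(S) = {f}  (via J S h)
FIRST(H) = {λ, f, h}  (via S)
FIRST(D) = {f}  (via S)
FIRST(J) = {λ, f}  (via D)
FOLLOW(S) includes $ since S is the start symbol.
FOLLOW(J): in S→J S h, J is followed by S h with FIRST {f}. Thus FOLLOW(J) = {f}.
FOLLOW(D): in J→D, the suffix after D is empty, so FOLLOW(D) ⊇ FOLLOW(J) = {f}. Thus FOLLOW(D) = {f}.
FOLLOW(S): in S→J S h, S is followed by h with FIRST {h}; in H→S, the suffix after S is empty, so FOLLOW(S) ⊇ FOLLOW(H) = {$, f, h}; in H→h S, the suffix after S is empty, so FOLLOW(S) ⊇ FOLLOW(H) = {$, f, h}; in D→S, the suffix after S is empty, so FOLLOW(S) ⊇ FOLLOW(D) = {f}. Thus FOLLOW(S) = {$, f, h}.
FOLLOW(H): in S→f f H, the suffix after H is empty, so FOLLOW(H) ⊇ FOLLOW(S) = {$, f, h}. Thus FOLLOW(H) = {$, f, h}.

{$, f, h}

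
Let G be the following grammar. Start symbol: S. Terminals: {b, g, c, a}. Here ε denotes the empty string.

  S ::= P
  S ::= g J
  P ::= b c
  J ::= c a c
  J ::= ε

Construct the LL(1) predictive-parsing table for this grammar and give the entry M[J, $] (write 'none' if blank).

FIRST(P): from P::=b c we get {b}. So FIRST(P) = {b}.
FIRST(J): from J::=c a c we get {c}; from J::=ε we get {ε}. So FIRST(J) = {ε, c}.
FIRST(S): from S::=P we get {b}; from S::=g J we get {g}. So FIRST(S) = {b, g}.
FOLLOW(S) includes $ since S is the start symbol.
FOLLOW(S): S appears on no right-hand side. Thus FOLLOW(S) = {$}.
FOLLOW(J): in S::=g J, the suffix after J is empty, so FOLLOW(J) ⊇ FOLLOW(S) = {$}. Thus FOLLOW(J) = {$}.
For J ::= c a c: FIRST(c a c) = {c}, so it goes in M[J, t] for t ∈ {c}.
For J ::= ε: FIRST(ε) = {ε}, so it goes in M[J, t] for t ∈ {}; since ε ∈ FIRST, also for every t ∈ FOLLOW(J) = {$}.

J ::= ε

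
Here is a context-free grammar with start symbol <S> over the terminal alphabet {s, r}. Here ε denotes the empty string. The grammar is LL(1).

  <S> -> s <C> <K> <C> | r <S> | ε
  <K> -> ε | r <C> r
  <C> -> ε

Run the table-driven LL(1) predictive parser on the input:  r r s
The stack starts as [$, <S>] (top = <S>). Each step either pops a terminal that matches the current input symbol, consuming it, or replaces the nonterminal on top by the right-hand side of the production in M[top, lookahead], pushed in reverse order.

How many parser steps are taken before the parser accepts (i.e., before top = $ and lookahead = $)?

     Stack            Input    Action
  1  $ <S>            r r s $  expand <S> -> r <S>
  2  $ <S> r          r r s $  match r
  3  $ <S>            r s $    expand <S> -> r <S>
  4  $ <S> r          r s $    match r
  5  $ <S>            s $      expand <S> -> s <C> <K> <C>
  6  $ <C> <K> <C> s  s $      match s
  7  $ <C> <K> <C>    $        expand <C> -> ε
  8  $ <C> <K>        $        expand <K> -> ε
  9  $ <C>            $        expand <C> -> ε
Accept reached after 9 steps.

9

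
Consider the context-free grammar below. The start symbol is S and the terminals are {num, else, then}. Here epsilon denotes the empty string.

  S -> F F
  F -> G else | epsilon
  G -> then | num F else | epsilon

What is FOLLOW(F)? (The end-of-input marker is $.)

{$, else, num, then}

FIRST(G) = {epsilon, num, then}
FIRST(F) = {epsilon, else, num, then}  (via G else)
FIRST(S) = {epsilon, else, num, then}  (via F F)
FOLLOW(S) includes $ since S is the start symbol.
FOLLOW(S): S appears on no right-hand side. Thus FOLLOW(S) = {$}.
FOLLOW(F): in S->F F (occurrence 1), F is followed by F with FIRST {epsilon, else, num, then}; in S->F F (occurrence 1), the suffix after F is nullable, so FOLLOW(F) ⊇ FOLLOW(S) = {$}; in S->F F (occurrence 2), the suffix after F is empty, so FOLLOW(F) ⊇ FOLLOW(S) = {$}; in G->num F else, F is followed by else with FIRST {else}. Thus FOLLOW(F) = {$, else, num, then}.
FOLLOW(G): in F->G else, G is followed by else with FIRST {else}. Thus FOLLOW(G) = {else}.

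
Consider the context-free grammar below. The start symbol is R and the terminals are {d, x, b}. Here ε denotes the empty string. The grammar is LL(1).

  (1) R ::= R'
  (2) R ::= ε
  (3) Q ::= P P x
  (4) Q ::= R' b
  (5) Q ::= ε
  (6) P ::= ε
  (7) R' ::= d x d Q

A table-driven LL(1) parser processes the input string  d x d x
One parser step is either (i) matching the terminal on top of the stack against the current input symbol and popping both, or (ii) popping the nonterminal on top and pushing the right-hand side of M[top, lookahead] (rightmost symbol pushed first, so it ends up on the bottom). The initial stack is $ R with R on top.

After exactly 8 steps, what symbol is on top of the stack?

x

step 1: stack=$ R  input=d x d x $  — expand R ::= R'
step 2: stack=$ R'  input=d x d x $  — expand R' ::= d x d Q
step 3: stack=$ Q d x d  input=d x d x $  — match d
step 4: stack=$ Q d x  input=x d x $  — match x
step 5: stack=$ Q d  input=d x $  — match d
step 6: stack=$ Q  input=x $  — expand Q ::= P P x
step 7: stack=$ x P P  input=x $  — expand P ::= ε
step 8: stack=$ x P  input=x $  — expand P ::= ε
Stack after step 8: $ x (top = x).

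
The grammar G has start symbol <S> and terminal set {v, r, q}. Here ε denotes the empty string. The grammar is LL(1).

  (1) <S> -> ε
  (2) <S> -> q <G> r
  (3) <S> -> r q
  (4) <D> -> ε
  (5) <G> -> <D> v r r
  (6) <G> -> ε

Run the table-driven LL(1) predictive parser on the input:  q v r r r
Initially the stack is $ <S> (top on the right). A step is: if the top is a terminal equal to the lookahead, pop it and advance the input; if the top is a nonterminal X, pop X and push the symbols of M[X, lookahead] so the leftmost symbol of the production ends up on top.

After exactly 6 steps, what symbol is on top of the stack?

r

     Stack          Input        Action
  1  $ <S>          q v r r r $  expand <S> -> q <G> r
  2  $ r <G> q      q v r r r $  match q
  3  $ r <G>        v r r r $    expand <G> -> <D> v r r
  4  $ r r r v <D>  v r r r $    expand <D> -> ε
  5  $ r r r v      v r r r $    match v
  6  $ r r r        r r r $      match r
Stack after step 6: $ r r (top = r).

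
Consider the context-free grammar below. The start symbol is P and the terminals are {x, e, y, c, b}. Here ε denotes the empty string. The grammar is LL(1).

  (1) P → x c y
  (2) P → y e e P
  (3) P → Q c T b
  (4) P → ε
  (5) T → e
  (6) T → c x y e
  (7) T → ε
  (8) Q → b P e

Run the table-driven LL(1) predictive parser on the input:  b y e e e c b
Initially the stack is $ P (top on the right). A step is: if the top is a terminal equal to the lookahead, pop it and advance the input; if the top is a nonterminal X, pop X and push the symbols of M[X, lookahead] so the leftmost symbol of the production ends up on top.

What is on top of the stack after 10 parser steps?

step 1: stack=$ P  input=b y e e e c b $  — expand P → Q c T b
step 2: stack=$ b T c Q  input=b y e e e c b $  — expand Q → b P e
step 3: stack=$ b T c e P b  input=b y e e e c b $  — match b
step 4: stack=$ b T c e P  input=y e e e c b $  — expand P → y e e P
step 5: stack=$ b T c e P e e y  input=y e e e c b $  — match y
step 6: stack=$ b T c e P e e  input=e e e c b $  — match e
step 7: stack=$ b T c e P e  input=e e c b $  — match e
step 8: stack=$ b T c e P  input=e c b $  — expand P → ε
step 9: stack=$ b T c e  input=e c b $  — match e
step 10: stack=$ b T c  input=c b $  — match c
Stack after step 10: $ b T (top = T).

T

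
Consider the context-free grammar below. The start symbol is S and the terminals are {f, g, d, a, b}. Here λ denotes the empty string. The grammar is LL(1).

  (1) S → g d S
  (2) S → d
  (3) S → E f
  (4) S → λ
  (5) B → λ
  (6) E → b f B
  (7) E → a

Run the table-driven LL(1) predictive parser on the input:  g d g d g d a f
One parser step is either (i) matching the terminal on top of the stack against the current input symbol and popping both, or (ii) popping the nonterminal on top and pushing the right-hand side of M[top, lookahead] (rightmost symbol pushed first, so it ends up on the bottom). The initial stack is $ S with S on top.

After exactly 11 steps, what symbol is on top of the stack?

a

step 1: stack=$ S  input=g d g d g d a f $  — expand S → g d S
step 2: stack=$ S d g  input=g d g d g d a f $  — match g
step 3: stack=$ S d  input=d g d g d a f $  — match d
step 4: stack=$ S  input=g d g d a f $  — expand S → g d S
step 5: stack=$ S d g  input=g d g d a f $  — match g
step 6: stack=$ S d  input=d g d a f $  — match d
step 7: stack=$ S  input=g d a f $  — expand S → g d S
step 8: stack=$ S d g  input=g d a f $  — match g
step 9: stack=$ S d  input=d a f $  — match d
step 10: stack=$ S  input=a f $  — expand S → E f
step 11: stack=$ f E  input=a f $  — expand E → a
Stack after step 11: $ f a (top = a).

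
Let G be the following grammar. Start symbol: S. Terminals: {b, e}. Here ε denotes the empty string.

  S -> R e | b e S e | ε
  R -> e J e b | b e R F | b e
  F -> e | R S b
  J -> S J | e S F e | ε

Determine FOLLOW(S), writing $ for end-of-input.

{$, b, e}

FIRST(R) = {b, e}
FIRST(S) = {ε, b, e}  (via R e)
FIRST(F) = {b, e}  (via R S b)
FIRST(J) = {ε, b, e}  (via S J)
FOLLOW(S) includes $ since S is the start symbol.
FOLLOW(R): in S->R e, R is followed by e with FIRST {e}; in R->b e R F, R is followed by F with FIRST {b, e}; in F->R S b, R is followed by S b with FIRST {b, e}. Thus FOLLOW(R) = {b, e}.
FOLLOW(F): in R->b e R F, the suffix after F is empty, so FOLLOW(F) ⊇ FOLLOW(R) = {b, e}; in J->e S F e, F is followed by e with FIRST {e}. Thus FOLLOW(F) = {b, e}.
FOLLOW(J): in R->e J e b, J is followed by e b with FIRST {e}; in J->S J, the suffix after J is empty (adds nothing new). Thus FOLLOW(J) = {e}.
FOLLOW(S): in S->b e S e, S is followed by e with FIRST {e}; in F->R S b, S is followed by b with FIRST {b}; in J->S J, S is followed by J with FIRST {ε, b, e}; in J->S J, the suffix after S is nullable, so FOLLOW(S) ⊇ FOLLOW(J) = {e}; in J->e S F e, S is followed by F e with FIRST {b, e}. Thus FOLLOW(S) = {$, b, e}.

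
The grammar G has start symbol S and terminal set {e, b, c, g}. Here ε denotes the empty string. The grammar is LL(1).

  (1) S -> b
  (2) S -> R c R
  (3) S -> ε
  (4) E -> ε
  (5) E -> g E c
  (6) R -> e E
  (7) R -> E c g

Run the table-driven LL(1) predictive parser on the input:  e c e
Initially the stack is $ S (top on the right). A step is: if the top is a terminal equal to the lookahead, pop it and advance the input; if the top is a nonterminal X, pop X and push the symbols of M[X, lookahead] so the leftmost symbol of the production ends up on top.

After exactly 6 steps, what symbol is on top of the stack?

step 1: stack=$ S  input=e c e $  — expand S -> R c R
step 2: stack=$ R c R  input=e c e $  — expand R -> e E
step 3: stack=$ R c E e  input=e c e $  — match e
step 4: stack=$ R c E  input=c e $  — expand E -> ε
step 5: stack=$ R c  input=c e $  — match c
step 6: stack=$ R  input=e $  — expand R -> e E
Stack after step 6: $ E e (top = e).

e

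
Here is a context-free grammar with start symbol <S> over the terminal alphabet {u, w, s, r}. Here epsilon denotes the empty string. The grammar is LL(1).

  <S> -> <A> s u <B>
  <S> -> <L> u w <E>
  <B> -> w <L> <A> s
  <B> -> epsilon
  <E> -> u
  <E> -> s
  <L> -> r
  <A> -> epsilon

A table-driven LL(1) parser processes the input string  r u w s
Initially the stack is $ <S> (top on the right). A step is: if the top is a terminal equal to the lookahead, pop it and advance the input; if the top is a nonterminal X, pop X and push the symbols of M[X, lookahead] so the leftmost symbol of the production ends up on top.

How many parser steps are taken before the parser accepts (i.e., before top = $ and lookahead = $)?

step 1: stack=$ <S>  input=r u w s $  — expand <S> -> <L> u w <E>
step 2: stack=$ <E> w u <L>  input=r u w s $  — expand <L> -> r
step 3: stack=$ <E> w u r  input=r u w s $  — match r
step 4: stack=$ <E> w u  input=u w s $  — match u
step 5: stack=$ <E> w  input=w s $  — match w
step 6: stack=$ <E>  input=s $  — expand <E> -> s
step 7: stack=$ s  input=s $  — match s
Accept reached after 7 steps.

7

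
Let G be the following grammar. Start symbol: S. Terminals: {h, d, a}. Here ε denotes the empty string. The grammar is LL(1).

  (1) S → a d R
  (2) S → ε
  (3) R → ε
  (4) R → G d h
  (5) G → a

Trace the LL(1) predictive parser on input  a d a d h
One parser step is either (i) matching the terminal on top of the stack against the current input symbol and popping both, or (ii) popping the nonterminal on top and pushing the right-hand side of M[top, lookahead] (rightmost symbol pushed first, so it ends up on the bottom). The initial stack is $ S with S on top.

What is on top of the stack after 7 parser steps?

h

     Stack    Input        Action
  1  $ S      a d a d h $  expand S → a d R
  2  $ R d a  a d a d h $  match a
  3  $ R d    d a d h $    match d
  4  $ R      a d h $      expand R → G d h
  5  $ h d G  a d h $      expand G → a
  6  $ h d a  a d h $      match a
  7  $ h d    d h $        match d
Stack after step 7: $ h (top = h).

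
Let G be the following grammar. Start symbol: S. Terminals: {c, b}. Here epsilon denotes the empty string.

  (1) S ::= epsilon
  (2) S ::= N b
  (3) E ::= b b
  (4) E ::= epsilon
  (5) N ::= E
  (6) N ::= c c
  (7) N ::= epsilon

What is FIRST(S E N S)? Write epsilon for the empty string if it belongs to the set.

{epsilon, b, c}

FIRST(E): from E::=b b we get {b}; from E::=epsilon we get {epsilon}. So FIRST(E) = {epsilon, b}.
FIRST(N): from N::=E we get {epsilon, b}; from N::=c c we get {c}; from N::=epsilon we get {epsilon}. So FIRST(N) = {epsilon, b, c}.
FIRST(S): from S::=epsilon we get {epsilon}; from S::=N b we get {b, c}. So FIRST(S) = {epsilon, b, c}.
FIRST(S E N S): take FIRST of each symbol in turn, carrying on past any symbol whose FIRST contains epsilon; result {epsilon, b, c}.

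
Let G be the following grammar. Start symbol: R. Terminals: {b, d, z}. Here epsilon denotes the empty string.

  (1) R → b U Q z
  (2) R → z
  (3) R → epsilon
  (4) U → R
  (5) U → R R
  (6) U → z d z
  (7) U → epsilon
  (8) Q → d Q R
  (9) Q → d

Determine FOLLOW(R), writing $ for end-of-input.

{$, b, d, z}

FIRST(R) = {epsilon, b, z}
FIRST(Q) = {d}
FIRST(U) = {epsilon, b, z}  (via R, R R)
FOLLOW(R) includes $ since R is the start symbol.
FOLLOW(U): in R→b U Q z, U is followed by Q z with FIRST {d}. Thus FOLLOW(U) = {d}.
FOLLOW(Q): in R→b U Q z, Q is followed by z with FIRST {z}; in Q→d Q R, Q is followed by R with FIRST {epsilon, b, z}; in Q→d Q R, the suffix after Q is nullable (adds nothing new). Thus FOLLOW(Q) = {b, z}.
FOLLOW(R): in U→R, the suffix after R is empty, so FOLLOW(R) ⊇ FOLLOW(U) = {d}; in U→R R (occurrence 1), R is followed by R with FIRST {epsilon, b, z}; in U→R R (occurrence 1), the suffix after R is nullable, so FOLLOW(R) ⊇ FOLLOW(U) = {d}; in U→R R (occurrence 2), the suffix after R is empty, so FOLLOW(R) ⊇ FOLLOW(U) = {d}; in Q→d Q R, the suffix after R is empty, so FOLLOW(R) ⊇ FOLLOW(Q) = {b, z}. Thus FOLLOW(R) = {$, b, d, z}.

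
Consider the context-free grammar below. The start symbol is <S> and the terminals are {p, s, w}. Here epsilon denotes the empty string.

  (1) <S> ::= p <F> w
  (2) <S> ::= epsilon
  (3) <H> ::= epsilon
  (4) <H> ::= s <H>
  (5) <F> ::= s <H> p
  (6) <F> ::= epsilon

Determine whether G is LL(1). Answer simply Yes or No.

Yes

FIRST(<S>) = {epsilon, p}
FIRST(<H>) = {epsilon, s}
FIRST(<F>) = {epsilon, s}
FOLLOW(<S>) = {$}
FOLLOW(<H>) = {p}
FOLLOW(<F>) = {w}
Each cell of M receives at most one production.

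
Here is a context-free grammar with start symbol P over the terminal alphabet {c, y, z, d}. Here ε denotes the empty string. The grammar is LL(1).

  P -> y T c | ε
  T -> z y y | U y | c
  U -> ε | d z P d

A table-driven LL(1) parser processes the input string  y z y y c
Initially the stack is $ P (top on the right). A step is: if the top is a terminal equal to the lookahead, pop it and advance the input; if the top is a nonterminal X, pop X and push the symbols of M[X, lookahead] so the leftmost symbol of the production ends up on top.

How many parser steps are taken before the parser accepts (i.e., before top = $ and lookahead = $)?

step 1: stack=$ P  input=y z y y c $  — expand P -> y T c
step 2: stack=$ c T y  input=y z y y c $  — match y
step 3: stack=$ c T  input=z y y c $  — expand T -> z y y
step 4: stack=$ c y y z  input=z y y c $  — match z
step 5: stack=$ c y y  input=y y c $  — match y
step 6: stack=$ c y  input=y c $  — match y
step 7: stack=$ c  input=c $  — match c
Accept reached after 7 steps.

7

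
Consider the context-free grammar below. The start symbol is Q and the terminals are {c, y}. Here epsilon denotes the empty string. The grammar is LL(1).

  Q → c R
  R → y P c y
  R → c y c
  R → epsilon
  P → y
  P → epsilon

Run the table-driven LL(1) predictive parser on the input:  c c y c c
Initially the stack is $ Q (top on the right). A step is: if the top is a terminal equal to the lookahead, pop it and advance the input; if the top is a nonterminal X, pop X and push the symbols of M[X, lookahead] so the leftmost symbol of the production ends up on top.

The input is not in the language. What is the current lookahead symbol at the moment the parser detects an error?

c

step 1: stack=$ Q  input=c c y c c $  — expand Q → c R
step 2: stack=$ R c  input=c c y c c $  — match c
step 3: stack=$ R  input=c y c c $  — expand R → c y c
step 4: stack=$ c y c  input=c y c c $  — match c
step 5: stack=$ c y  input=y c c $  — match y
step 6: stack=$ c  input=c c $  — match c
step 7: stack=$  input=c $  — error: stack empty but input remains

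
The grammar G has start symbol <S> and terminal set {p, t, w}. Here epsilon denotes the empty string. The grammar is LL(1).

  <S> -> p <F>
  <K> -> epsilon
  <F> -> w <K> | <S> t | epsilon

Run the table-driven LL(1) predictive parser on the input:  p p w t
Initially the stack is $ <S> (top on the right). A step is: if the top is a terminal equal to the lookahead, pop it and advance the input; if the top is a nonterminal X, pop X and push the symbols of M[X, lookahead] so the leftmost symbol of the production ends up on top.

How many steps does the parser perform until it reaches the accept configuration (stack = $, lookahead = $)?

9

step 1: stack=$ <S>  input=p p w t $  — expand <S> -> p <F>
step 2: stack=$ <F> p  input=p p w t $  — match p
step 3: stack=$ <F>  input=p w t $  — expand <F> -> <S> t
step 4: stack=$ t <S>  input=p w t $  — expand <S> -> p <F>
step 5: stack=$ t <F> p  input=p w t $  — match p
step 6: stack=$ t <F>  input=w t $  — expand <F> -> w <K>
step 7: stack=$ t <K> w  input=w t $  — match w
step 8: stack=$ t <K>  input=t $  — expand <K> -> epsilon
step 9: stack=$ t  input=t $  — match t
Accept reached after 9 steps.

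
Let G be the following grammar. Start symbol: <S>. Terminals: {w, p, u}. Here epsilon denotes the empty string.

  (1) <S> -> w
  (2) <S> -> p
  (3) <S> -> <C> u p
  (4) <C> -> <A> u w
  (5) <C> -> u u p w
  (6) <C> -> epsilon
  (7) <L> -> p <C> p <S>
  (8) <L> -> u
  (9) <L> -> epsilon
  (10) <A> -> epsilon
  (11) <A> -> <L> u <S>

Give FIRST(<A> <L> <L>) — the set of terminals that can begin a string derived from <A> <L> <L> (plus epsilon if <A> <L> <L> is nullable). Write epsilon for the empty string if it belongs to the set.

{epsilon, p, u}

FIRST(<L>): from <L>->p <C> p <S> we get {p}; from <L>->u we get {u}; from <L>->epsilon we get {epsilon}. So FIRST(<L>) = {epsilon, p, u}.
FIRST(<A>): from <A>->epsilon we get {epsilon}; from <A>-><L> u <S> we get {p, u}. So FIRST(<A>) = {epsilon, p, u}.
FIRST(<C>): from <C>-><A> u w we get {p, u}; from <C>->u u p w we get {u}; from <C>->epsilon we get {epsilon}. So FIRST(<C>) = {epsilon, p, u}.
FIRST(<S>): from <S>->w we get {w}; from <S>->p we get {p}; from <S>-><C> u p we get {p, u}. So FIRST(<S>) = {p, u, w}.
FIRST(<A> <L> <L>): take FIRST of each symbol in turn, carrying on past any symbol whose FIRST contains epsilon; result {epsilon, p, u}.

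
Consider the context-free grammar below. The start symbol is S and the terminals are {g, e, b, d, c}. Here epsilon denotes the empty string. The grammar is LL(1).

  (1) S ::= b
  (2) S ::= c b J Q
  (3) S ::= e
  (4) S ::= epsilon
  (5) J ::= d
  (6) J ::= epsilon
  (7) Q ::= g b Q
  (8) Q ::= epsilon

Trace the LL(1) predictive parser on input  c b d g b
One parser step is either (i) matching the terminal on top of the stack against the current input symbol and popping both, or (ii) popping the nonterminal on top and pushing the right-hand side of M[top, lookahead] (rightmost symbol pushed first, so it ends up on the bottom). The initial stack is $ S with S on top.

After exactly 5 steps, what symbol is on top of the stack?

Q

     Stack      Input        Action
  1  $ S        c b d g b $  expand S ::= c b J Q
  2  $ Q J b c  c b d g b $  match c
  3  $ Q J b    b d g b $    match b
  4  $ Q J      d g b $      expand J ::= d
  5  $ Q d      d g b $      match d
Stack after step 5: $ Q (top = Q).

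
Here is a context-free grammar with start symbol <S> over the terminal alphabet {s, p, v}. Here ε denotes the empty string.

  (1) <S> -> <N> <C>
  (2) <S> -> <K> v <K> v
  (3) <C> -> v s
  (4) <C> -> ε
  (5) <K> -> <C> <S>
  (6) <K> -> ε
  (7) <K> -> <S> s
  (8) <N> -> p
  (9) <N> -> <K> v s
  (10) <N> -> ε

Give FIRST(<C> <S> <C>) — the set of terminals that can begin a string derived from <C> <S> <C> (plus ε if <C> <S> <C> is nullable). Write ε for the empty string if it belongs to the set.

{ε, p, s, v}

FIRST(<C>) = {ε, v}
FIRST(<S>) = {ε, p, s, v}  (via <N> <C>, <K> v <K> v)
FIRST(<K>) = {ε, p, s, v}  (via <C> <S>, <S> s)
FIRST(<N>) = {ε, p, s, v}  (via <K> v s)
FIRST(<C> <S> <C>): take FIRST of each symbol in turn, carrying on past any symbol whose FIRST contains ε; result {ε, p, s, v}.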